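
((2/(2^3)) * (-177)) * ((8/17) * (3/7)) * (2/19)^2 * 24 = -101952/42959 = -2.37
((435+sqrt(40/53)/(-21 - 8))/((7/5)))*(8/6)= 2900/7 - 40*sqrt(530)/32277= 414.26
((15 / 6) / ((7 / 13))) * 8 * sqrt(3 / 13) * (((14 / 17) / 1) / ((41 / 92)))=3680 * sqrt(39) / 697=32.97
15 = 15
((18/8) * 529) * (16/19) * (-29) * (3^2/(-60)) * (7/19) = 2899449/1805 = 1606.34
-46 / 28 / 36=-23 / 504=-0.05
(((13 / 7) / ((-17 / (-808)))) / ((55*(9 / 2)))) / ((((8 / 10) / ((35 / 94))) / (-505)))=-6630650 / 79101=-83.83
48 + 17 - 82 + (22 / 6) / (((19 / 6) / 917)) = 19851 / 19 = 1044.79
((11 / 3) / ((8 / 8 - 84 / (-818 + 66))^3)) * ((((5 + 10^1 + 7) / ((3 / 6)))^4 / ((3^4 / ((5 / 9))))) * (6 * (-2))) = -4116507197440 / 5000211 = -823266.70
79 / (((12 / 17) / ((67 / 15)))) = 499.89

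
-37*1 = -37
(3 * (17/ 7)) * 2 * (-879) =-89658/ 7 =-12808.29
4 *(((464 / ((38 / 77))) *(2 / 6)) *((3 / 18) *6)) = 71456 / 57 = 1253.61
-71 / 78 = -0.91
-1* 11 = -11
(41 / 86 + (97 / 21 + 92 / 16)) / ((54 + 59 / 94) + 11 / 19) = 0.20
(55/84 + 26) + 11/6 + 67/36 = 30.35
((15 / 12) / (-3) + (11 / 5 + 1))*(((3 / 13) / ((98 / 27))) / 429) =1503 / 3643640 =0.00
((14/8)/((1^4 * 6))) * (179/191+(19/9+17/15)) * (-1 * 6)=-251587/34380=-7.32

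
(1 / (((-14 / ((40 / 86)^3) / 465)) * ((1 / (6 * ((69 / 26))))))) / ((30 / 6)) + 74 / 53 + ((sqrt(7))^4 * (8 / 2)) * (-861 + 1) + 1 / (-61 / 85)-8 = -3943256339962895 / 23391197921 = -168578.64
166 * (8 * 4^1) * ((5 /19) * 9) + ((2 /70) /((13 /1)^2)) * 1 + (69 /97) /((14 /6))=137153720428 /10901345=12581.36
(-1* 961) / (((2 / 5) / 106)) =-254665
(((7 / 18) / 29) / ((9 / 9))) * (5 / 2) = 35 / 1044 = 0.03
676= 676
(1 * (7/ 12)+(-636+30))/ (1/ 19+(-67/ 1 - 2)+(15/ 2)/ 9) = 27607/ 3106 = 8.89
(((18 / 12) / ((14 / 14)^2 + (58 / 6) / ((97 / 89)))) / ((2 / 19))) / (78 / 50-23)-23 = -142038739 / 6157568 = -23.07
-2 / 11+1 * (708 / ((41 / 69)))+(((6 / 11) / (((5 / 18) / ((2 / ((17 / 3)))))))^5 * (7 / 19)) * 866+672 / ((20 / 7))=822499604438304679406 / 556667045567978125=1477.54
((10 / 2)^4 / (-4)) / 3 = -625 / 12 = -52.08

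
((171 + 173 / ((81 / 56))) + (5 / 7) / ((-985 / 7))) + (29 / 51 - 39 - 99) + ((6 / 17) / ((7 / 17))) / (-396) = 6398588479 / 41775426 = 153.17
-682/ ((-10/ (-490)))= -33418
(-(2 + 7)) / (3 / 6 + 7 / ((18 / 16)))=-162 / 121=-1.34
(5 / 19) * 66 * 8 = 2640 / 19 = 138.95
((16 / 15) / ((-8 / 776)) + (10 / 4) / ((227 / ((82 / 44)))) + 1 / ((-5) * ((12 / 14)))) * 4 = -5177753 / 12485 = -414.72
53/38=1.39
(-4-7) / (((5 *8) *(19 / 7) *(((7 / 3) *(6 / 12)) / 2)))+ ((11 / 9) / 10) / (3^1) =-0.13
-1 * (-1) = 1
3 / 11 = 0.27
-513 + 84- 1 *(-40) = -389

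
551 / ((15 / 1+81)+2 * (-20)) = 551 / 56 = 9.84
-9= -9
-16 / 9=-1.78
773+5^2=798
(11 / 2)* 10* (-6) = -330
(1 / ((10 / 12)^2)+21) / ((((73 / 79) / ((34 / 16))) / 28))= 5273961 / 3650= 1444.92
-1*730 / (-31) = 730 / 31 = 23.55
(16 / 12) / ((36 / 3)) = 1 / 9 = 0.11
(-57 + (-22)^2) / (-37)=-427 / 37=-11.54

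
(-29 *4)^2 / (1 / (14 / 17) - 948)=-188384 / 13255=-14.21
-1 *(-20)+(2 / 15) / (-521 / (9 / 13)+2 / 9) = 225698 / 11285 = 20.00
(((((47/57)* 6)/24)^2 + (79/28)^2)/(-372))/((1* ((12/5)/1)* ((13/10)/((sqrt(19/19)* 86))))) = -10957071875/18477504864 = -0.59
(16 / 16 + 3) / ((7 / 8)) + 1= 39 / 7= 5.57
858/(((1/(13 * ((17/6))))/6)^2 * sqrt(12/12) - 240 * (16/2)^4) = -41905578/48012656639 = -0.00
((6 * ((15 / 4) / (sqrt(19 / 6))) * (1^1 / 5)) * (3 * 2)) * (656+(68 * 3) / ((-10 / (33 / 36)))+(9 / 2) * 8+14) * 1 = 185571 * sqrt(114) / 190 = 10428.19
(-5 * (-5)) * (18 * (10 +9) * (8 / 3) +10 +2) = 23100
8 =8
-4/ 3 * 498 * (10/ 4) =-1660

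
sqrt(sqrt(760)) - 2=-2 + 2^(3 / 4) * 95^(1 / 4)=3.25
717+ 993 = 1710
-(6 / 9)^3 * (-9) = 8 / 3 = 2.67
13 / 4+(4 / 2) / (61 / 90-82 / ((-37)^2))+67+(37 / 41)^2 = 38034181053 / 511891396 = 74.30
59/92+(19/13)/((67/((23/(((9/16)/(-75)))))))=-15927433/240396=-66.25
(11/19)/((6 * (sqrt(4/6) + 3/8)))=-132/1919 + 352 * sqrt(6)/5757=0.08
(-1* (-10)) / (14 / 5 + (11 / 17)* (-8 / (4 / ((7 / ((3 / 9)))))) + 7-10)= -850 / 2327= -0.37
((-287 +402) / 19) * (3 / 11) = 345 / 209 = 1.65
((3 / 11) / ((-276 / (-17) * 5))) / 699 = 17 / 3536940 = 0.00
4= 4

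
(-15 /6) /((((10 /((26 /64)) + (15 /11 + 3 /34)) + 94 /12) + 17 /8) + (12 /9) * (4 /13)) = -145860 /2125813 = -0.07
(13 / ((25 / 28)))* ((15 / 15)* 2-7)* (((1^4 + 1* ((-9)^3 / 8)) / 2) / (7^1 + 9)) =65611 / 320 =205.03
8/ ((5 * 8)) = 1/ 5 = 0.20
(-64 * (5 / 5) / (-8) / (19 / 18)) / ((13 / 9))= 1296 / 247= 5.25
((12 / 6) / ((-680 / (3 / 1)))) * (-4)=3 / 85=0.04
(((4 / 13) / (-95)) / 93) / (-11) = 4 / 1263405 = 0.00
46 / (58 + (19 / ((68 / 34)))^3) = 368 / 7323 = 0.05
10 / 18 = 5 / 9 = 0.56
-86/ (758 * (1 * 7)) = -43/ 2653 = -0.02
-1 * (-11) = 11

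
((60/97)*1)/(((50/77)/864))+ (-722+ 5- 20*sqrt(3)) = 51423/485- 20*sqrt(3) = 71.39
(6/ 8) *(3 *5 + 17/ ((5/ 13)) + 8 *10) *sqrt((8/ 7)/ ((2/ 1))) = 1044 *sqrt(7)/ 35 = 78.92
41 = 41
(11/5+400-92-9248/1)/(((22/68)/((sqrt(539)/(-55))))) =10635982 * sqrt(11)/3025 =11661.34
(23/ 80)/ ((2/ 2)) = 23/ 80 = 0.29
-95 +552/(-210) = -3417/35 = -97.63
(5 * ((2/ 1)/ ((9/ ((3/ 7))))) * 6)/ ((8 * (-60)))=-1/ 168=-0.01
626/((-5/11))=-6886/5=-1377.20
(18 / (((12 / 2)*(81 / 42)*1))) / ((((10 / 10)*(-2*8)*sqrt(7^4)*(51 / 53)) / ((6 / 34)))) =-53 / 145656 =-0.00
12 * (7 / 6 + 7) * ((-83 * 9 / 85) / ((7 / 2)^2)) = -5976 / 85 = -70.31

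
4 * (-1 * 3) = -12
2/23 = 0.09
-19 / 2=-9.50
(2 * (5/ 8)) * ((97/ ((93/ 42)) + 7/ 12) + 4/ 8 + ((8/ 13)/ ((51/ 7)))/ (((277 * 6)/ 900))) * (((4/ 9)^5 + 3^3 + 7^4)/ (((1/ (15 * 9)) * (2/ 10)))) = 92056695.09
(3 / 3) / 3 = 0.33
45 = 45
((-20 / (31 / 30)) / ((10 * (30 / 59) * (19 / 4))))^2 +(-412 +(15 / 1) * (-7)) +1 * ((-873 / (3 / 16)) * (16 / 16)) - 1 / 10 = -17944342411 / 3469210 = -5172.46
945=945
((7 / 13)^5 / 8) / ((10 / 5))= 16807 / 5940688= 0.00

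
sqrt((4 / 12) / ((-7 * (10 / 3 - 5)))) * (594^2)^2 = 124493242896 * sqrt(35) / 35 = 21043198783.70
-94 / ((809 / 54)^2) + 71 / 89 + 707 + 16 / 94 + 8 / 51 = 98811609182882 / 139622395173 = 707.71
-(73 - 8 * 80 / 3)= 421 / 3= 140.33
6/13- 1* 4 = -46/13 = -3.54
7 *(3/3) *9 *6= 378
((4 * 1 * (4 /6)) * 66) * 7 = 1232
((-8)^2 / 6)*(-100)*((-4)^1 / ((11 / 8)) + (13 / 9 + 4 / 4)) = 147200 / 297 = 495.62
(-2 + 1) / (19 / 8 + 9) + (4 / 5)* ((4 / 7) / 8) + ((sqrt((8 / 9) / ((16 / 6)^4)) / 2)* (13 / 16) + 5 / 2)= 39* sqrt(2) / 1024 + 321 / 130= 2.52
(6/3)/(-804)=-1/402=-0.00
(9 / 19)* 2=0.95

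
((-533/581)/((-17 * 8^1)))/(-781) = -533/61711496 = -0.00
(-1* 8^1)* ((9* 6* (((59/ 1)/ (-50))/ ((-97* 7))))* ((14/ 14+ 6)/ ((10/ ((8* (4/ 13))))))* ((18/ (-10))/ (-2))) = -917568/ 788125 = -1.16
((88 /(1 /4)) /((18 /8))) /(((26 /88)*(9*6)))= 30976 /3159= 9.81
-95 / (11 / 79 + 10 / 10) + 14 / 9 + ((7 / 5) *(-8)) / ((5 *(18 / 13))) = -37553 / 450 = -83.45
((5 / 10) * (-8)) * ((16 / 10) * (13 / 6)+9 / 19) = -4492 / 285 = -15.76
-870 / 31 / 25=-174 / 155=-1.12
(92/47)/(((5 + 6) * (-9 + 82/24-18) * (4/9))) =-0.02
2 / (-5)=-2 / 5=-0.40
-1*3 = -3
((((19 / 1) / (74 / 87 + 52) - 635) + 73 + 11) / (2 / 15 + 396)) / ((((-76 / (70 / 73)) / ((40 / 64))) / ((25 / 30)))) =582990625 / 63822594176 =0.01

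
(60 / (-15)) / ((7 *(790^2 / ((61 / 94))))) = -0.00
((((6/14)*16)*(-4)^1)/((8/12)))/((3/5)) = -480/7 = -68.57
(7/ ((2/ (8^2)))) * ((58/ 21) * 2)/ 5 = 3712/ 15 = 247.47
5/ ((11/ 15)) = 75/ 11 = 6.82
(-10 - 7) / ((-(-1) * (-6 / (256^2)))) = 557056 / 3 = 185685.33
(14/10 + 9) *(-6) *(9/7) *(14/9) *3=-1872/5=-374.40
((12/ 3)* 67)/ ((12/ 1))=67/ 3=22.33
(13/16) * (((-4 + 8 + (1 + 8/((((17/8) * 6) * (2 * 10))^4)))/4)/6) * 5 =274836290729/324729648000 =0.85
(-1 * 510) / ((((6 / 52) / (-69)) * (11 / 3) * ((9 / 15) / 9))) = 13724100 / 11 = 1247645.45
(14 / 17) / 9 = 14 / 153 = 0.09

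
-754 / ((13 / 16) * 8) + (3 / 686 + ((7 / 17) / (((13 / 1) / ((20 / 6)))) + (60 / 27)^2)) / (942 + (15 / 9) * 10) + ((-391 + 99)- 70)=-5627197362893 / 11772509112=-477.99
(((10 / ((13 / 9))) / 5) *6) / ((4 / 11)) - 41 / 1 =-236 / 13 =-18.15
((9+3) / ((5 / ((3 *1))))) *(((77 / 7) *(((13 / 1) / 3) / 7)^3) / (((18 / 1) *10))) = 24167 / 231525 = 0.10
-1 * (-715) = 715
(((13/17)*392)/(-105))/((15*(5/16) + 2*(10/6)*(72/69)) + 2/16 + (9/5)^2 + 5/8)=-1339520/5703483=-0.23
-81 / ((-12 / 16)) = 108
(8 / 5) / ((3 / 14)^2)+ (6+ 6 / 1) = 2108 / 45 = 46.84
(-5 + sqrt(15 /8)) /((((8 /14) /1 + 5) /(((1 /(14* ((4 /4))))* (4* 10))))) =-100 /39 + 5* sqrt(30) /39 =-1.86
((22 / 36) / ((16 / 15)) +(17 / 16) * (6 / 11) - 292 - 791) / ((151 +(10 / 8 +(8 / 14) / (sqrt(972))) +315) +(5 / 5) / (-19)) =-3058994240054487 / 1321030927861832 +8660769411 * sqrt(3) / 165128865982729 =-2.32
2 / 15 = 0.13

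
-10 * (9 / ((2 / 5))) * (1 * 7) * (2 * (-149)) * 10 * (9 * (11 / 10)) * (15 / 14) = 49784625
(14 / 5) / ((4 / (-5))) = -7 / 2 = -3.50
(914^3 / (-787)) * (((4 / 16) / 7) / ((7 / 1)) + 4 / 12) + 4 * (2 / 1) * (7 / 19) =-721740996482 / 2198091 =-328349.01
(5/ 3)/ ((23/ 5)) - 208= -14327/ 69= -207.64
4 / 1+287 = 291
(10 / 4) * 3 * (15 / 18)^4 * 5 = 15625 / 864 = 18.08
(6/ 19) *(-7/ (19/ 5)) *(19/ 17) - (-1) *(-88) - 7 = -30895/ 323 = -95.65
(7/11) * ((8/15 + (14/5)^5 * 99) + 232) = 1133396096/103125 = 10990.51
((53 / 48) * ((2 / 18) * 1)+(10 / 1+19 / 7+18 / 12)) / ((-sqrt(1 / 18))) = -43355 * sqrt(2) / 1008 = -60.83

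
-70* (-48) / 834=560 / 139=4.03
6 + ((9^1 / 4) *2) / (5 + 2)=93 / 14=6.64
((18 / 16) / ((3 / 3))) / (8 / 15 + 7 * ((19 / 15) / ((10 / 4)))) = 0.28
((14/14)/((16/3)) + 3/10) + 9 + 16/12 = 10.82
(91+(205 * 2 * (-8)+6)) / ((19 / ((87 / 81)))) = -30769 / 171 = -179.94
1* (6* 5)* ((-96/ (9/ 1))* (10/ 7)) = -457.14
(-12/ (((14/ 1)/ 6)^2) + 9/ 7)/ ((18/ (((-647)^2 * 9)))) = -18837405/ 98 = -192218.42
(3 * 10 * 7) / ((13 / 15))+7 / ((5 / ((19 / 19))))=15841 / 65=243.71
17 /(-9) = -17 /9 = -1.89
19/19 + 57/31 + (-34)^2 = 35924/31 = 1158.84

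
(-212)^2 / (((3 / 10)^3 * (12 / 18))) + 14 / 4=44944063 / 18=2496892.39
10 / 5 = 2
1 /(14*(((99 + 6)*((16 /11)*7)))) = 11 /164640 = 0.00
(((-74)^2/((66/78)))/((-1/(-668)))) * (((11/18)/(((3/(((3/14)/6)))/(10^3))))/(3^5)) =5944198000/45927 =129427.09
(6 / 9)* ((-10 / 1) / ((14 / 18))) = -60 / 7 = -8.57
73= 73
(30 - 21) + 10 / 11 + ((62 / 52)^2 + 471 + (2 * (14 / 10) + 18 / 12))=18092929 / 37180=486.63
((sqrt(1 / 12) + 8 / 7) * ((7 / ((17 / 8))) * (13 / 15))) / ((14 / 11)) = 286 * sqrt(3) / 765 + 4576 / 1785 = 3.21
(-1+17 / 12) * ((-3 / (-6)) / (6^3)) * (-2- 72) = -185 / 2592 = -0.07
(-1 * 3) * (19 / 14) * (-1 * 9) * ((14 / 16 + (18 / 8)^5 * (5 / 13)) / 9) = 93.86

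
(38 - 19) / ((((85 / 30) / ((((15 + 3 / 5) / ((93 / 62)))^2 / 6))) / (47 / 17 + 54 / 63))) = 22143056 / 50575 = 437.83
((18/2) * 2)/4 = 9/2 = 4.50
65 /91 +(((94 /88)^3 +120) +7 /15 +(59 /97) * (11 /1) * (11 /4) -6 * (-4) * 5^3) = 2724954410327 /867599040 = 3140.80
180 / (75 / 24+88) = 160 / 81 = 1.98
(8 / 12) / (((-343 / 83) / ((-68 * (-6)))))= -22576 / 343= -65.82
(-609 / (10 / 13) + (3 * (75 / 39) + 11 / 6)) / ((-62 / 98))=7492051 / 6045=1239.38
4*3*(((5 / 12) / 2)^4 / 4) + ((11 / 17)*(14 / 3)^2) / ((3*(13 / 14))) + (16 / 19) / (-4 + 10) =268537727 / 51597312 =5.20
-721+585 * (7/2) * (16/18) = 1099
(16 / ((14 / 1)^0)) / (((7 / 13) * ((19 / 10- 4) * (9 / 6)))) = -4160 / 441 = -9.43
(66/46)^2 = 1089/529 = 2.06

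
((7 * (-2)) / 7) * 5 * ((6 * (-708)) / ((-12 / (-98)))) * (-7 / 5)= -485688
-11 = -11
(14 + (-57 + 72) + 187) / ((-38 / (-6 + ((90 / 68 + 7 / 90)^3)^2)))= -1260174089041071016 / 141045244404890625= -8.93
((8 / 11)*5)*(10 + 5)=600 / 11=54.55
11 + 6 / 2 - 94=-80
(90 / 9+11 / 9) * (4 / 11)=404 / 99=4.08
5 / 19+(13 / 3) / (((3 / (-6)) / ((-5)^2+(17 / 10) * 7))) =-319.54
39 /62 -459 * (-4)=113871 /62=1836.63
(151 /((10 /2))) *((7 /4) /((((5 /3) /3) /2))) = 9513 /50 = 190.26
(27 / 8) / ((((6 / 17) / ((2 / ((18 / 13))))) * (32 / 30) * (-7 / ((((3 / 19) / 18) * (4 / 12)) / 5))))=-221 / 204288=-0.00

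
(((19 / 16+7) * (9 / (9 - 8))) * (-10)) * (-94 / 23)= 277065 / 92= 3011.58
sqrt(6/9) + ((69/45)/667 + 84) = sqrt(6)/3 + 36541/435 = 84.82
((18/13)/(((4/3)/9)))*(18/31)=2187/403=5.43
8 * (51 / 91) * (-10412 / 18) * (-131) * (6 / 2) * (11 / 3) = 1020251056 / 273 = 3737183.36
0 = 0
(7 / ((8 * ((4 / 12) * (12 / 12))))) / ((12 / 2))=7 / 16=0.44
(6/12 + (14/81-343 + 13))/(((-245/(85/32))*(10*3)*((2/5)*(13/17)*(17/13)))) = 906967/3048192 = 0.30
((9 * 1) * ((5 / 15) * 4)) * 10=120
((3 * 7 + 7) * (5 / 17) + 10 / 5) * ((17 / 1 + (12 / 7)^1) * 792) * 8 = 144422784 / 119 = 1213636.84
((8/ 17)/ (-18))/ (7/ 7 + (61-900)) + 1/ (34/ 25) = 94279/ 128214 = 0.74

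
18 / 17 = 1.06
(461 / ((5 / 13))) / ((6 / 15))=5993 / 2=2996.50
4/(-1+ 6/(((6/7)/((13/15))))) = 15/19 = 0.79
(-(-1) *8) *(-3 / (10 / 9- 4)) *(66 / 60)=594 / 65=9.14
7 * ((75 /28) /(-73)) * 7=-525 /292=-1.80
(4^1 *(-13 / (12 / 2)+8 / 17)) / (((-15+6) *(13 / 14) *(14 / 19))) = 6574 / 5967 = 1.10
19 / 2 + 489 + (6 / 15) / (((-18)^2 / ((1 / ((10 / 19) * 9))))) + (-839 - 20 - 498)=-62584631 / 72900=-858.50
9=9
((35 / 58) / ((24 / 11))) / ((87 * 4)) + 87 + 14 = 48926401 / 484416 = 101.00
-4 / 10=-2 / 5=-0.40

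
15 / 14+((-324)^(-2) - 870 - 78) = -695833409 / 734832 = -946.93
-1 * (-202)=202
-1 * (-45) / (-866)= -45 / 866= -0.05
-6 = -6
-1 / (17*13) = -1 / 221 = -0.00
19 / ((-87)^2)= 19 / 7569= 0.00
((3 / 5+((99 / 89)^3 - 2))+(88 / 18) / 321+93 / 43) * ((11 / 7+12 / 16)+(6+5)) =50267993403431 / 1751523679260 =28.70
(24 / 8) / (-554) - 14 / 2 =-7.01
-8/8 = -1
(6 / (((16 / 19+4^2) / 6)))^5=146211169851 / 3276800000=44.62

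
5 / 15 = 1 / 3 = 0.33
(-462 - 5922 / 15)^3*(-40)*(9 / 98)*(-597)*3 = -103454739876096 / 25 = -4138189595043.84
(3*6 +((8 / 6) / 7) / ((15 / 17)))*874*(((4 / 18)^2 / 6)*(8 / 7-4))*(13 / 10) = -260780624 / 535815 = -486.70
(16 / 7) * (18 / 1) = 288 / 7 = 41.14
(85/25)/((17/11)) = 11/5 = 2.20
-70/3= -23.33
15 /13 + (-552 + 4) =-7109 /13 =-546.85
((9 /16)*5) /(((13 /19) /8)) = 855 /26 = 32.88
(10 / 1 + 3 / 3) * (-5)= -55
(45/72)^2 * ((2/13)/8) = 25/3328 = 0.01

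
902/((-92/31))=-13981/46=-303.93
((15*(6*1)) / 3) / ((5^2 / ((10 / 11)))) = 1.09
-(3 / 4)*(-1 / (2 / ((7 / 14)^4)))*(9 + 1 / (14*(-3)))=377 / 1792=0.21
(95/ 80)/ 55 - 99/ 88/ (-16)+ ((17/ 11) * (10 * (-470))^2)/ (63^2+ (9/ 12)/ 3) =8600.98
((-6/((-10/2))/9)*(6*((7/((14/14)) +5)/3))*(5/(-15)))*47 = -50.13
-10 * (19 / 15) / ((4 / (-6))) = 19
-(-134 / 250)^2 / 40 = -4489 / 625000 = -0.01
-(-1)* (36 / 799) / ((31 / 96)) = 3456 / 24769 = 0.14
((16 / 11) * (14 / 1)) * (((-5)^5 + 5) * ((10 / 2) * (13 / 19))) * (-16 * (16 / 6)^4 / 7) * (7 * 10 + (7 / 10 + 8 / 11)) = 4125433528320 / 2299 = 1794446945.77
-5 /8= -0.62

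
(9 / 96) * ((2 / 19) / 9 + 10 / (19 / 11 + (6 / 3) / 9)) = 42419 / 88008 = 0.48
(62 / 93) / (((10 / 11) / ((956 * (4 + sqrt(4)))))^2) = 663517536 / 25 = 26540701.44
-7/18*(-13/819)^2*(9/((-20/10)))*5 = 5/2268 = 0.00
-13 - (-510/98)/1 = -382/49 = -7.80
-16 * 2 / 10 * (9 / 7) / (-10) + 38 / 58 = 5413 / 5075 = 1.07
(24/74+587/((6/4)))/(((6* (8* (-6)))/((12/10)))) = -21737/13320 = -1.63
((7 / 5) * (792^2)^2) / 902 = 125191858176 / 205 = 610691991.10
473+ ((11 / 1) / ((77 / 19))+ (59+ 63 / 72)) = 29993 / 56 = 535.59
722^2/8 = 130321/2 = 65160.50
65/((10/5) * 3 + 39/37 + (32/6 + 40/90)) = 21645/4273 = 5.07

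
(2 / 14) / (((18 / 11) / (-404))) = -2222 / 63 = -35.27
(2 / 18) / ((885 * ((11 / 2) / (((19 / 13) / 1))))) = 38 / 1138995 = 0.00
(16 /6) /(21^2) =8 /1323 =0.01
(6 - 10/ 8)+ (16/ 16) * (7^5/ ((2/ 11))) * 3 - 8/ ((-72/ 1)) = 9983533/ 36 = 277320.36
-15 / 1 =-15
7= 7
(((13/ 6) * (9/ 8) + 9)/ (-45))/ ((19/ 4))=-61/ 1140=-0.05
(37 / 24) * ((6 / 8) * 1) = 37 / 32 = 1.16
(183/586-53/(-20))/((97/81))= 1406079/568420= 2.47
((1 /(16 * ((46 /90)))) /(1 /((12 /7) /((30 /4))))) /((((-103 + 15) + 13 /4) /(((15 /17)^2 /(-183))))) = 450 /320724397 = 0.00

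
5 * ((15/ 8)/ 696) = 0.01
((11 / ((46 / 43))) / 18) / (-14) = -0.04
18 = 18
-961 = -961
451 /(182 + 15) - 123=-120.71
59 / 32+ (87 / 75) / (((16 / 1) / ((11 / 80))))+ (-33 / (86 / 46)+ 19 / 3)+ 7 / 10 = -36178249 / 4128000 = -8.76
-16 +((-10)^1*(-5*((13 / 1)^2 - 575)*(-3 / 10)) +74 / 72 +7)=218953 / 36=6082.03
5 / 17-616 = -10467 / 17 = -615.71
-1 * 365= -365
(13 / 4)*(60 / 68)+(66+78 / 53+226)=1068007 / 3604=296.34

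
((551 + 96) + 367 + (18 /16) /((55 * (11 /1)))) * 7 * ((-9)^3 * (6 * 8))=-150266071242 /605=-248373671.47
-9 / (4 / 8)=-18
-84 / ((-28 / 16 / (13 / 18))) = 104 / 3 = 34.67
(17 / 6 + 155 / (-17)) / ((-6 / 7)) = 4487 / 612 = 7.33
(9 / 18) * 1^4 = 1 / 2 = 0.50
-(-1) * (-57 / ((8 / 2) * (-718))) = 57 / 2872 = 0.02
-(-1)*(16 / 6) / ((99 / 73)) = 584 / 297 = 1.97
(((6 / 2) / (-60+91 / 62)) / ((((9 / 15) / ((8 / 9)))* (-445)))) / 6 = 0.00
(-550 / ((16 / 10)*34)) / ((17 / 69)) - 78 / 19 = -1982961 / 43928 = -45.14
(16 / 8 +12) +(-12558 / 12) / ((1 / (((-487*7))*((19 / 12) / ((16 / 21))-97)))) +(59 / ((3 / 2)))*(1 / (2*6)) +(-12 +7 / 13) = -338635539.30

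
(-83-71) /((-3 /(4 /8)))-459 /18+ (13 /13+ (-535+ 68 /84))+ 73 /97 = -2168473 /4074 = -532.27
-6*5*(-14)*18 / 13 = 7560 / 13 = 581.54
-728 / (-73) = 728 / 73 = 9.97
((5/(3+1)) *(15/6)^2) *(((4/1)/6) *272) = 4250/3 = 1416.67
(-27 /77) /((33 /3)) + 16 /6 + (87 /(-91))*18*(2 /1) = -149983 /4719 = -31.78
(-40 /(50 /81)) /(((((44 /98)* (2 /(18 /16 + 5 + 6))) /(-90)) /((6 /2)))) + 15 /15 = 10394855 /44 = 236246.70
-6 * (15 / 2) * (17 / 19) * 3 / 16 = -2295 / 304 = -7.55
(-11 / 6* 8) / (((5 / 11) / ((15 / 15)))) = -484 / 15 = -32.27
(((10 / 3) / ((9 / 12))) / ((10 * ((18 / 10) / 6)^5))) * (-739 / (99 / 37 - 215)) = 683575000 / 1073817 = 636.58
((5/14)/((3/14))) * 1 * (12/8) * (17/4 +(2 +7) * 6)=1165/8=145.62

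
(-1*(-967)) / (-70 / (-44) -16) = -21274 / 317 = -67.11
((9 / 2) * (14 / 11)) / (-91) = -9 / 143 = -0.06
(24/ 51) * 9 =72/ 17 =4.24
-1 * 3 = -3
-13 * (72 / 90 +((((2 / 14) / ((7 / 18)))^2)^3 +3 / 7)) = -1107536443897 / 69206436005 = -16.00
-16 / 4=-4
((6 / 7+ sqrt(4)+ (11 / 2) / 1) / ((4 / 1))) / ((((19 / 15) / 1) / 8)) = 1755 / 133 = 13.20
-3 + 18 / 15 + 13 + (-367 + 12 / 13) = -23067 / 65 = -354.88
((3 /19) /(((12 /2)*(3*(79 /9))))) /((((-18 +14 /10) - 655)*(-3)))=5 /10080716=0.00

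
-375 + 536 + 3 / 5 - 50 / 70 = 5631 / 35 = 160.89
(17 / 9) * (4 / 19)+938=160466 / 171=938.40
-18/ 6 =-3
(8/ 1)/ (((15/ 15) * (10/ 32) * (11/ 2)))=256/ 55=4.65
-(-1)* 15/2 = 15/2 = 7.50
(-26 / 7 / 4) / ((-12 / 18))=1.39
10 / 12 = 5 / 6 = 0.83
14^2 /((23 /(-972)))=-190512 /23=-8283.13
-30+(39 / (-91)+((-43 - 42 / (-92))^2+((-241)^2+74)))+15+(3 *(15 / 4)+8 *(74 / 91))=824789893 / 13754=59967.27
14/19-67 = -1259/19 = -66.26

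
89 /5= 17.80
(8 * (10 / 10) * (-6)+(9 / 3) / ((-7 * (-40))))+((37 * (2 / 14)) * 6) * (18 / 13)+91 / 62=-2.61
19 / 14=1.36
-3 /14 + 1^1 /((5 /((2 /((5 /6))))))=93 /350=0.27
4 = 4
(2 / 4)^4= 1 / 16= 0.06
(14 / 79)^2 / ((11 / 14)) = 2744 / 68651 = 0.04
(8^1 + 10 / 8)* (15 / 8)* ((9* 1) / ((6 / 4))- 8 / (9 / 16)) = -6845 / 48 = -142.60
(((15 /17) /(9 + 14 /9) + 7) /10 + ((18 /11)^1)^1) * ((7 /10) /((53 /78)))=11371542 /4707725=2.42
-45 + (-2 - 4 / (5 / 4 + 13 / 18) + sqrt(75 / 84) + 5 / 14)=-48379 / 994 + 5 * sqrt(7) / 14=-47.73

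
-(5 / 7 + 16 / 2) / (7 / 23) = -28.63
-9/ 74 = -0.12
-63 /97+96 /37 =6981 /3589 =1.95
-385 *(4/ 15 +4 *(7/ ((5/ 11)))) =-71456/ 3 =-23818.67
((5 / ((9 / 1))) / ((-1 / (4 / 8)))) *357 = -595 / 6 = -99.17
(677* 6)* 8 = 32496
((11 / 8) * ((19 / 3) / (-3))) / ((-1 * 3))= 209 / 216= 0.97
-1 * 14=-14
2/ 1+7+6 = 15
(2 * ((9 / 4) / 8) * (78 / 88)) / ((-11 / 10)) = -1755 / 3872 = -0.45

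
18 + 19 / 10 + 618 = 6379 / 10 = 637.90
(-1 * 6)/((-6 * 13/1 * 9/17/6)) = 34/39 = 0.87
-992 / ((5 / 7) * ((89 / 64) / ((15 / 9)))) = -444416 / 267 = -1664.48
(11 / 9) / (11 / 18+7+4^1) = 2 / 19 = 0.11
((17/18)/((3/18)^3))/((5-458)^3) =-68/30986559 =-0.00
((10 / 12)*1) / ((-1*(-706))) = 5 / 4236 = 0.00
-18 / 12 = -3 / 2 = -1.50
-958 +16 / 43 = -41178 / 43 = -957.63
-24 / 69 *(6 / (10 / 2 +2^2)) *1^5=-16 / 69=-0.23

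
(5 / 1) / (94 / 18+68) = 45 / 659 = 0.07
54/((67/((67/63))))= 6/7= 0.86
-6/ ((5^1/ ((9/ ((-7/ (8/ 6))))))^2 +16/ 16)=-864/ 1369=-0.63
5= 5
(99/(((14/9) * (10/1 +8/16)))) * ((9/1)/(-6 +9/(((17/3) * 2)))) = -30294/2891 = -10.48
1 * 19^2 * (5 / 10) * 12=2166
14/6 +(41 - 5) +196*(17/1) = 10111/3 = 3370.33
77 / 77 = 1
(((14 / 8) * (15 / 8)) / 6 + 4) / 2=291 / 128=2.27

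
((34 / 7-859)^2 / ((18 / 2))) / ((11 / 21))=11916147 / 77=154755.16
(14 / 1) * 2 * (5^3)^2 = 437500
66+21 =87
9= 9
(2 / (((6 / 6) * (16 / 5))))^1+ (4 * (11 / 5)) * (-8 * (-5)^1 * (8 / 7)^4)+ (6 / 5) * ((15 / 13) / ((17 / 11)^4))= 601.36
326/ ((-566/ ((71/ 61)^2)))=-821683/ 1053043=-0.78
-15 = -15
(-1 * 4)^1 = -4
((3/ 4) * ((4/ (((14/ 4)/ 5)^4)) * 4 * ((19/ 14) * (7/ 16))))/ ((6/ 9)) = 106875/ 2401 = 44.51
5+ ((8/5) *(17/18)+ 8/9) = 37/5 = 7.40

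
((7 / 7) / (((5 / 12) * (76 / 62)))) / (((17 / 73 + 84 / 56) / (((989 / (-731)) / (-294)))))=4526 / 870485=0.01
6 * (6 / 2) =18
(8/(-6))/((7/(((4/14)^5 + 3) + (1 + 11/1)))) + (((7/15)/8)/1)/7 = -2.85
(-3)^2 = 9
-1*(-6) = 6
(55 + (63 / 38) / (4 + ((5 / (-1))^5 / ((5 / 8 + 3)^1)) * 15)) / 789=783505733 / 11239772088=0.07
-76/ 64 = -1.19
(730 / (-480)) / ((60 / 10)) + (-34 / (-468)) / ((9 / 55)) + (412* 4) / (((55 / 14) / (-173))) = -134495748331 / 1853280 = -72571.74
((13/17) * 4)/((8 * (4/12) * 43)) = 39/1462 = 0.03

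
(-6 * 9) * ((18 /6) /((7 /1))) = -162 /7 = -23.14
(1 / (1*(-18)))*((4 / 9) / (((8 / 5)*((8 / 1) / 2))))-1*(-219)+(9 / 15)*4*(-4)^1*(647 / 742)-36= 419813077 / 2404080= 174.63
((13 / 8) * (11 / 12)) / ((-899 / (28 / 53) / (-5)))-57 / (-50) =32715673 / 28588200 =1.14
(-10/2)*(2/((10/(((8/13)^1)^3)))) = -512/2197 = -0.23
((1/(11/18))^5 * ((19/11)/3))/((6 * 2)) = 997272/1771561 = 0.56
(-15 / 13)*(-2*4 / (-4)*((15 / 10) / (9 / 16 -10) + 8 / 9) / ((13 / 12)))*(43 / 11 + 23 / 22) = -2162560 / 280709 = -7.70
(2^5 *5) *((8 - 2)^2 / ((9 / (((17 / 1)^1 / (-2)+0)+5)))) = -2240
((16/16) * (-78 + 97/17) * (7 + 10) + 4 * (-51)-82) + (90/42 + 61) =-10163/7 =-1451.86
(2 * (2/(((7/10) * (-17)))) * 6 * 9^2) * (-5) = 97200/119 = 816.81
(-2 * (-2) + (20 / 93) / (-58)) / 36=5389 / 48546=0.11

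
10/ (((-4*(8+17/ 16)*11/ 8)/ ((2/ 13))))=-128/ 4147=-0.03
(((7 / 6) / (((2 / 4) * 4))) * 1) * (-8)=-14 / 3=-4.67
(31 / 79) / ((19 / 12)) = 372 / 1501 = 0.25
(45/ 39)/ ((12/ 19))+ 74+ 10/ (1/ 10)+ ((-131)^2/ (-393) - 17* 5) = 7357/ 156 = 47.16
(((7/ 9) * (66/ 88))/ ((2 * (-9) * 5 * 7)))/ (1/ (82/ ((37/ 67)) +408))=-2059/ 3996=-0.52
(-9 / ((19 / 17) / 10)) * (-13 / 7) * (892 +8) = 17901000 / 133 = 134593.98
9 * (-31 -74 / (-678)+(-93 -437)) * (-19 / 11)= 10838094 / 1243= 8719.30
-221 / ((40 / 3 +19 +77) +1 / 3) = -2.02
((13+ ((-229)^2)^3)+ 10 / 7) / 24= 6008992366755.64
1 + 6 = 7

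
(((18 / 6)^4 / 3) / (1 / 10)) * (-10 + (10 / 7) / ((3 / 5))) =-14400 / 7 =-2057.14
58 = 58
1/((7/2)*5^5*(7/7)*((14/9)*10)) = 9/1531250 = 0.00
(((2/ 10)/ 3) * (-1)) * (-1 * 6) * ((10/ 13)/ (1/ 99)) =396/ 13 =30.46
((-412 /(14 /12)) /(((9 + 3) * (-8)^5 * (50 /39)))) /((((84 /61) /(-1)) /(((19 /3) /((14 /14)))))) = -1551901 /481689600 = -0.00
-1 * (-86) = 86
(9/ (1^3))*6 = 54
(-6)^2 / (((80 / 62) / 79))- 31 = 21731 / 10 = 2173.10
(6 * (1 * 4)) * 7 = 168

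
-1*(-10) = 10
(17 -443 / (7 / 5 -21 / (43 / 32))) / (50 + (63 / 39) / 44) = 84225856 / 87551639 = 0.96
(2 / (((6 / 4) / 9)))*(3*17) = 612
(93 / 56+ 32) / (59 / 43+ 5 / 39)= 22.44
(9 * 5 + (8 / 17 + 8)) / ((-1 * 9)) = -101 / 17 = -5.94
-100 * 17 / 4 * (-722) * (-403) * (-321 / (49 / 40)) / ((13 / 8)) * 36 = 35175909312000 / 49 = 717875700244.90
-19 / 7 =-2.71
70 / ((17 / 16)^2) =17920 / 289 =62.01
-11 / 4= -2.75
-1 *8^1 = -8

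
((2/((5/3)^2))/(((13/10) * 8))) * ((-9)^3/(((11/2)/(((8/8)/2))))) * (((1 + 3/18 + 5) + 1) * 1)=-94041/2860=-32.88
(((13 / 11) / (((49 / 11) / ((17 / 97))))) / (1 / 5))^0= 1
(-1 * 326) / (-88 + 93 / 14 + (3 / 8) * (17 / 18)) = 109536 / 27217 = 4.02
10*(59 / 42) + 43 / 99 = 10036 / 693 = 14.48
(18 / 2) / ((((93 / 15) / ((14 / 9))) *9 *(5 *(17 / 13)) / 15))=910 / 1581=0.58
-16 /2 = -8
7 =7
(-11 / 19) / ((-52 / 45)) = 495 / 988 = 0.50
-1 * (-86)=86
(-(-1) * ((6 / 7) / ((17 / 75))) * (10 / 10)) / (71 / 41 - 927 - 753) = -18450 / 8188271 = -0.00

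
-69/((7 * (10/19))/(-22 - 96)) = 77349/35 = 2209.97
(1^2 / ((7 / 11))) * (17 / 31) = 187 / 217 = 0.86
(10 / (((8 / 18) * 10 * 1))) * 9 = 81 / 4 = 20.25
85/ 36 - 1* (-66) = 68.36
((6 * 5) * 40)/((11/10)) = 12000/11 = 1090.91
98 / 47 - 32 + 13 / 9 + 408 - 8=157157 / 423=371.53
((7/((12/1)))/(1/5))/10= 7/24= 0.29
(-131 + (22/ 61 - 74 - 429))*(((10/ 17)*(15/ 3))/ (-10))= 193260/ 1037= 186.36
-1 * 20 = -20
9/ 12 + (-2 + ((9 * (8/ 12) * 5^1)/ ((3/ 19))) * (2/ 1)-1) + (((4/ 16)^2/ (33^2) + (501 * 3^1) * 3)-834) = 4052.75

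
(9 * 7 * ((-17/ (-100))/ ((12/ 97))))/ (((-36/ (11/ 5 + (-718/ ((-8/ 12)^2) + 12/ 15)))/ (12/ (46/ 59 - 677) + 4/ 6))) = 2141745935/ 851136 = 2516.34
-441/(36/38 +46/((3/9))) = -2793/880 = -3.17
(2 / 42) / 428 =1 / 8988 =0.00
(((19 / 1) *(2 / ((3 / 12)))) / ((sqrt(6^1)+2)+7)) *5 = 456 / 5 - 152 *sqrt(6) / 15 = 66.38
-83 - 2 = -85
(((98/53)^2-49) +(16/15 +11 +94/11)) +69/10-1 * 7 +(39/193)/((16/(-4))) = -8987978269/357810420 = -25.12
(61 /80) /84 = 61 /6720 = 0.01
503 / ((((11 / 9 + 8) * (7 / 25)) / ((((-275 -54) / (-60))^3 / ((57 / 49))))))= 125387348569 / 4541760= 27607.66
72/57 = 24/19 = 1.26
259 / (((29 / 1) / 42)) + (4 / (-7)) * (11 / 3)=227162 / 609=373.01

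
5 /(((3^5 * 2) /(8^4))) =10240 /243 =42.14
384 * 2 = 768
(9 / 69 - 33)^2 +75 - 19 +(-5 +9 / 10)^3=564700791 / 529000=1067.49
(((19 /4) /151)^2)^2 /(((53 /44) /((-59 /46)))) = -84578329 /81118790095232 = -0.00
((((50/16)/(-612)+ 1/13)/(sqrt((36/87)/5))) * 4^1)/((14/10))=3265 * sqrt(435)/95472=0.71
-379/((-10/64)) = 12128/5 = 2425.60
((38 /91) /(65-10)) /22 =19 /55055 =0.00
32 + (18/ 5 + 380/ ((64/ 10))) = 3799/ 40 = 94.98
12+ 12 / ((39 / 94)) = 532 / 13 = 40.92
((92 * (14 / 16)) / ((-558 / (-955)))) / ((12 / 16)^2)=615020 / 2511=244.93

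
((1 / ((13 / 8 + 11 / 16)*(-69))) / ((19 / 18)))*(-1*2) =192 / 16169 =0.01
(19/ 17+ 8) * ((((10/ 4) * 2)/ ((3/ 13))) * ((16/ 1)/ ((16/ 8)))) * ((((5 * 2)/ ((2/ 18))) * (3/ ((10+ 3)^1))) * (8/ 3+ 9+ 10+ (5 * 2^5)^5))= 58510540812090000/ 17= 3441796518358235.29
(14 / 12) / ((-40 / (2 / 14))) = -1 / 240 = -0.00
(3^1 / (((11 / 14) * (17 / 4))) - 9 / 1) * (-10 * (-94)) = -1424100 / 187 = -7615.51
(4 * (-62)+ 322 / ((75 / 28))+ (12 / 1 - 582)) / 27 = -52334 / 2025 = -25.84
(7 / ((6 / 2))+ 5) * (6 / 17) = 44 / 17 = 2.59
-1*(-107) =107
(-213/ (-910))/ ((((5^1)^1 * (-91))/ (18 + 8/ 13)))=-25773/ 2691325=-0.01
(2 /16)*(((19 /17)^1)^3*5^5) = 21434375 /39304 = 545.35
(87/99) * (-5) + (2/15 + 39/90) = -3.83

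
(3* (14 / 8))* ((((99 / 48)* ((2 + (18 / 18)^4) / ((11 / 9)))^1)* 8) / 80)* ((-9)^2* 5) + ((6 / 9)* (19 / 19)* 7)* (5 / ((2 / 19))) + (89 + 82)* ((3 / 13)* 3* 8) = 11207827 / 4992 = 2245.16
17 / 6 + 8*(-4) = -29.17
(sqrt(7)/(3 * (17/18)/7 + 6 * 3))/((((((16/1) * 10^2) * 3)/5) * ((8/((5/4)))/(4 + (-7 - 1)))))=-7 * sqrt(7)/197888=-0.00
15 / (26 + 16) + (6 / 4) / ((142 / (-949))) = -19219 / 1988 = -9.67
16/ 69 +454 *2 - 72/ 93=1941052/ 2139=907.46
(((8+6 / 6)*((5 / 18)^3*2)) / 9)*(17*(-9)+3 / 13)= -41375 / 6318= -6.55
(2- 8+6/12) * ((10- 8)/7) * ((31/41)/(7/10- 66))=3410/187411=0.02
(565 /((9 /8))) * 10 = 45200 /9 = 5022.22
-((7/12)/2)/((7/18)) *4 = -3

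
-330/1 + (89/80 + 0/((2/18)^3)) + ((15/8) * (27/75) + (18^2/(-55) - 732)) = -938171/880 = -1066.10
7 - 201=-194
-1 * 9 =-9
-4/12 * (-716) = 716/3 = 238.67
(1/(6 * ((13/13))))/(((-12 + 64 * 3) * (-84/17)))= -17/90720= -0.00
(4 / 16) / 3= 1 / 12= 0.08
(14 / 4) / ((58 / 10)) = 35 / 58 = 0.60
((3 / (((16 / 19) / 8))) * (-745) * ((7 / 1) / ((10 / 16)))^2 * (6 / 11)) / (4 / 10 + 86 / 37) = -5865832 / 11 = -533257.45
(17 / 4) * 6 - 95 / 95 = 49 / 2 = 24.50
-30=-30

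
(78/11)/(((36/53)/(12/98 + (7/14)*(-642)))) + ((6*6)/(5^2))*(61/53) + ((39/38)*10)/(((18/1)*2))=-545132659243/162831900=-3347.82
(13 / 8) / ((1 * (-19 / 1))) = -13 / 152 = -0.09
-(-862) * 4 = 3448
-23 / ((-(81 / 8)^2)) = 1472 / 6561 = 0.22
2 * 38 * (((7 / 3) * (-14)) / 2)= -3724 / 3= -1241.33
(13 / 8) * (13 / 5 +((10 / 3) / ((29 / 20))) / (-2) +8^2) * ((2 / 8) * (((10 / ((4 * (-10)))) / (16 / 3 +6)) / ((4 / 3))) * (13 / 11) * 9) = -129913173 / 27765760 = -4.68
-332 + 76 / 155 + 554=34486 / 155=222.49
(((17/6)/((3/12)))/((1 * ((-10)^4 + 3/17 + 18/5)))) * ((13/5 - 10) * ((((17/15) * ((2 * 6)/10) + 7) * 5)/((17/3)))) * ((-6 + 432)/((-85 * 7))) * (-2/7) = -0.01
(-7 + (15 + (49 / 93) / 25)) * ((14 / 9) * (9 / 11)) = 261086 / 25575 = 10.21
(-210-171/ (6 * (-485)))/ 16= -203643/ 15520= -13.12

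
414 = 414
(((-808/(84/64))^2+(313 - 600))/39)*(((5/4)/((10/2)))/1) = 167006617/68796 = 2427.56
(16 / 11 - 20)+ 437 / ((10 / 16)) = 37436 / 55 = 680.65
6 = 6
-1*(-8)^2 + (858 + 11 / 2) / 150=-17473 / 300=-58.24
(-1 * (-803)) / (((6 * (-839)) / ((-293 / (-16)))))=-235279 / 80544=-2.92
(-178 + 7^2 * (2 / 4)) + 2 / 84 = -3223 / 21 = -153.48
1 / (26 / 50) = 25 / 13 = 1.92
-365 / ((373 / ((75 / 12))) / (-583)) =5319875 / 1492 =3565.60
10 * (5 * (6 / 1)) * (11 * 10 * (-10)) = -330000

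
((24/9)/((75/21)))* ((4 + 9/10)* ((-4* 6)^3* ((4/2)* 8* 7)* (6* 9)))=-38236520448/125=-305892163.58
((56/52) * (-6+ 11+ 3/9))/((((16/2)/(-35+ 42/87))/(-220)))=474320/87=5451.95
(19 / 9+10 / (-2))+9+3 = 82 / 9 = 9.11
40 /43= 0.93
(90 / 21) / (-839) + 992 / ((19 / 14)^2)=1141888306 / 2120153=538.59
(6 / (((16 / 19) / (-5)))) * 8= -285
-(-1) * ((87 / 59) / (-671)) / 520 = -87 / 20586280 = -0.00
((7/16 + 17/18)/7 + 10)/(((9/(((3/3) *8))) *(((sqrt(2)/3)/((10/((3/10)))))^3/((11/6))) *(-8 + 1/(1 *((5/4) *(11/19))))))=-97168671875 *sqrt(2)/154791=-887759.97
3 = 3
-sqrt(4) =-2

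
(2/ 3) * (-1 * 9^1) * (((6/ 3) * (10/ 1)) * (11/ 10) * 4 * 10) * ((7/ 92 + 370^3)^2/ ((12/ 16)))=-9555175692047508181560/ 529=-18062713973624779171.19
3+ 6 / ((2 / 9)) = 30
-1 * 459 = -459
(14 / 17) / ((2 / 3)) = 21 / 17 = 1.24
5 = 5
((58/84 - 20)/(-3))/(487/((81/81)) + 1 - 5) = 811/60858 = 0.01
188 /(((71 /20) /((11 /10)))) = 4136 /71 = 58.25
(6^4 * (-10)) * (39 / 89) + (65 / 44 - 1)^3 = -43054576731 / 7581376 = -5678.99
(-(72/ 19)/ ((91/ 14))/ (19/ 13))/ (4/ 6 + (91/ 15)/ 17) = -4080/ 10469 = -0.39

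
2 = 2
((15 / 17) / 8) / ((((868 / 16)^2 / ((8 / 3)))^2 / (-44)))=-450560 / 113086069971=-0.00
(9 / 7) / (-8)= -0.16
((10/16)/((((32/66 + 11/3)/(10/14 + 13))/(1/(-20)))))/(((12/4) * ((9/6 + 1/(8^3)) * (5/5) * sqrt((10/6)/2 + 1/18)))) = -0.02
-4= -4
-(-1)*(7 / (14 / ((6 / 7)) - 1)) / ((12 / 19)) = 133 / 184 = 0.72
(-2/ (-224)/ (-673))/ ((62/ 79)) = -0.00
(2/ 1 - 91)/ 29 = -89/ 29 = -3.07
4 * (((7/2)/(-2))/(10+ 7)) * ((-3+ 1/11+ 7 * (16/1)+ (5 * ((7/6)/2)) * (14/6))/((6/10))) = -1606325/20196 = -79.54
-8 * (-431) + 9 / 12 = 13795 / 4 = 3448.75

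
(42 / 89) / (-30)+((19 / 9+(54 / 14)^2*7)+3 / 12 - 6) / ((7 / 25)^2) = 7043985439 / 5494860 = 1281.92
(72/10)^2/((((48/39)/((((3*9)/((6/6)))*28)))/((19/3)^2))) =31931172/25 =1277246.88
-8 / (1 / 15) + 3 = -117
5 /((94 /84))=210 /47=4.47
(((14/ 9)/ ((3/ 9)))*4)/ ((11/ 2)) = 112/ 33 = 3.39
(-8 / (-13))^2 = 64 / 169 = 0.38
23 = 23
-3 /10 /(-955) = 3 /9550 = 0.00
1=1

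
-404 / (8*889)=-101 / 1778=-0.06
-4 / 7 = -0.57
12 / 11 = 1.09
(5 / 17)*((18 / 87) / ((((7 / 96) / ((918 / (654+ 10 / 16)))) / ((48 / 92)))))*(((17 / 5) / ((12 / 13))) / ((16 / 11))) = 37806912 / 24451553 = 1.55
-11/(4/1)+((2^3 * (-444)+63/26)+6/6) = -184669/52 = -3551.33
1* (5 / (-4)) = -5 / 4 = -1.25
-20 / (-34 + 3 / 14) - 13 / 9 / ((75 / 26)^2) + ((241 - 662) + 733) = 7481053276 / 23945625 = 312.42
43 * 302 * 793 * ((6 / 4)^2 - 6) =-77234235 / 2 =-38617117.50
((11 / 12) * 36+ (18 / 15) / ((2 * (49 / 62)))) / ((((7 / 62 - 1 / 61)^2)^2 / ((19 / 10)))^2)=31244776863615886788842042922070464 / 1929518774551268017578125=16193041122.85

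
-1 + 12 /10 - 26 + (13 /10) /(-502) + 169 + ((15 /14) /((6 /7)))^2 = 2906779 /20080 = 144.76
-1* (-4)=4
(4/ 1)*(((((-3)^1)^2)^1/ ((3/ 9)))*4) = 432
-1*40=-40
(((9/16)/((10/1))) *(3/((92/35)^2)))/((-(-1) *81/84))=1715/67712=0.03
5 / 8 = 0.62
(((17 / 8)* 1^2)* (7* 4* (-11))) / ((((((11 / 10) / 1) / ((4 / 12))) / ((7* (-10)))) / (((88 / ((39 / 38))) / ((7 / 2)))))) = 39793600 / 117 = 340116.24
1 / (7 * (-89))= -1 / 623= -0.00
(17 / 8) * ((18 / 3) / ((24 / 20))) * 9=765 / 8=95.62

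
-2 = -2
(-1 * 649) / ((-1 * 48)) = 649 / 48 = 13.52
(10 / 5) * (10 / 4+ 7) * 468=8892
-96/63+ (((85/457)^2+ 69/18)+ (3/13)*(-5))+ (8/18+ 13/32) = 2.04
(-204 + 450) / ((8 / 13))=1599 / 4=399.75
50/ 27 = 1.85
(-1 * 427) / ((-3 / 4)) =1708 / 3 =569.33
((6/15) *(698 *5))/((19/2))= 146.95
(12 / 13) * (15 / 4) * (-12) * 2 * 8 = -8640 / 13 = -664.62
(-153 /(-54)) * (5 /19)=85 /114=0.75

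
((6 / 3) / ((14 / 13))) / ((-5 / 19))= -247 / 35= -7.06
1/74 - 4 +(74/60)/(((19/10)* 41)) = -686677/172938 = -3.97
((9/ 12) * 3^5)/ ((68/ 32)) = 1458/ 17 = 85.76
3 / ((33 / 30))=30 / 11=2.73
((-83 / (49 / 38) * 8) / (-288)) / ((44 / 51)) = 26809 / 12936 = 2.07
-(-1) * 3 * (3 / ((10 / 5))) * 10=45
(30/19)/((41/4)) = 120/779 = 0.15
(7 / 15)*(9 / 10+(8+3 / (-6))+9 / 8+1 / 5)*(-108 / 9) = -54.46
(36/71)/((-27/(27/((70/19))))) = -342/2485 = -0.14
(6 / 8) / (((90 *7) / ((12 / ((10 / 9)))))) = 9 / 700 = 0.01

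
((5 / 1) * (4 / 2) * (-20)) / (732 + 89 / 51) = -10200 / 37421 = -0.27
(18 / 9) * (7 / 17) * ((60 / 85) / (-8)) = -21 / 289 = -0.07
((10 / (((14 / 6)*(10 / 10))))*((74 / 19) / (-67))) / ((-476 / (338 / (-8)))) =-93795 / 4241636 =-0.02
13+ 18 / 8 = 61 / 4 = 15.25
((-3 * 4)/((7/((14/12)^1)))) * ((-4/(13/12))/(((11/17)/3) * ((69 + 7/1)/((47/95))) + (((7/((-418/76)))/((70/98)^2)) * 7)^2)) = 1087638750/49789227709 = 0.02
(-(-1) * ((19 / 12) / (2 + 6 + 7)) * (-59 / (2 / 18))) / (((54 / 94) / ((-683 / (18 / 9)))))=35985221 / 1080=33319.65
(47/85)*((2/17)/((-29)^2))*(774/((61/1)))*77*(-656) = -49.58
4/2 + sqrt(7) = 2 + sqrt(7) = 4.65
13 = 13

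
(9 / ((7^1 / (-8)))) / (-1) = 72 / 7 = 10.29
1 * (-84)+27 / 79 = -6609 / 79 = -83.66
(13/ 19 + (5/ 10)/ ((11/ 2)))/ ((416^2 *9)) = 9/ 18084352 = 0.00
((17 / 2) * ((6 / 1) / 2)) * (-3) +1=-151 / 2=-75.50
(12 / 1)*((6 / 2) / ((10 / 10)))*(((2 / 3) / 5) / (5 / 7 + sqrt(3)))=-84 / 61 + 588*sqrt(3) / 305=1.96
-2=-2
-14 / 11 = -1.27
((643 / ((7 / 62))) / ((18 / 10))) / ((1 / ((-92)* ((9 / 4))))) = -4584590 / 7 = -654941.43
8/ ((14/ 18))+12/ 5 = 444/ 35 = 12.69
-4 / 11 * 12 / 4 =-1.09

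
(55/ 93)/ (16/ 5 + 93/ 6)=50/ 1581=0.03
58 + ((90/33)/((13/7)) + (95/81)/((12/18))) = 472801/7722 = 61.23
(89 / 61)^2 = 7921 / 3721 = 2.13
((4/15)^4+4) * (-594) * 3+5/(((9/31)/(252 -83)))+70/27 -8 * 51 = -78162689/16875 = -4631.86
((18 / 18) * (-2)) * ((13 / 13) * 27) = -54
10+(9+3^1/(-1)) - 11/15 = 229/15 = 15.27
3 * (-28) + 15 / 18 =-499 / 6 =-83.17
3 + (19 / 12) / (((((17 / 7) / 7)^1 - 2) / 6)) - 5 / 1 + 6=-283 / 162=-1.75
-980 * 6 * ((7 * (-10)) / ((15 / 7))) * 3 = 576240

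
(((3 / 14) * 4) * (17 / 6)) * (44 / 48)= 187 / 84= 2.23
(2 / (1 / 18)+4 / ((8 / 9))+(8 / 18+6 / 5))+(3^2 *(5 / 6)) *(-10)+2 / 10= -2939 / 90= -32.66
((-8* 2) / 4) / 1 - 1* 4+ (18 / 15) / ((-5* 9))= -602 / 75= -8.03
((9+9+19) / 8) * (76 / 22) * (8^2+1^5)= 1038.52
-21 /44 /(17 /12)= -0.34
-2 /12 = -0.17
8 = 8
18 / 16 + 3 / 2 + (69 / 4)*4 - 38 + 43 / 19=5455 / 152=35.89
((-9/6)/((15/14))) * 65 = -91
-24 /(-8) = 3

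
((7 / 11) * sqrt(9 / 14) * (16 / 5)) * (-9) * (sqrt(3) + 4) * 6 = 1296 * sqrt(14) * (-4- sqrt(3)) / 55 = -505.38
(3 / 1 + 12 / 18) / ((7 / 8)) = 88 / 21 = 4.19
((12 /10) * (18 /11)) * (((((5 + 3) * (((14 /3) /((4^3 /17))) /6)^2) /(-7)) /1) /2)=-2023 /42240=-0.05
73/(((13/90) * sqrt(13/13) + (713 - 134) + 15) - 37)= 6570/50143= 0.13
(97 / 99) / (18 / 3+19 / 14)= 1358 / 10197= 0.13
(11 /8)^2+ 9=697 /64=10.89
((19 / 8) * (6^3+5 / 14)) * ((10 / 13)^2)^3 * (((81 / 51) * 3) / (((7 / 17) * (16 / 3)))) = 16808765625 / 72773428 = 230.97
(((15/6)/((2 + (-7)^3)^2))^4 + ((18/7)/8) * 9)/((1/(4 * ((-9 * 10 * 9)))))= -9372.86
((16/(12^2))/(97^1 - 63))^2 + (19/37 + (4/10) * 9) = 71257181/17322660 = 4.11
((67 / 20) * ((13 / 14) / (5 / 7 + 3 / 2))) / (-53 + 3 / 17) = -14807 / 556760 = -0.03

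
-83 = -83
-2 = -2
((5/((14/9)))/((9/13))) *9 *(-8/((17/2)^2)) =-9360/2023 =-4.63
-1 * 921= -921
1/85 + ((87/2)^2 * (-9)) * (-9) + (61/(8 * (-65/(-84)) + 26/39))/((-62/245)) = 38762859061/252960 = 153237.11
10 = 10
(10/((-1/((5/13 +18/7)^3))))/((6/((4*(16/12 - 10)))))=778604360/521703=1492.43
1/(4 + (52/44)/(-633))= 6963/27839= 0.25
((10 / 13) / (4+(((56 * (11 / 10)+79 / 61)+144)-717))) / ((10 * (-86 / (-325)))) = -7625 / 13275132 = -0.00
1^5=1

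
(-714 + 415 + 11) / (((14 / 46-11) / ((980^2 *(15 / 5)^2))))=9542534400 / 41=232744741.46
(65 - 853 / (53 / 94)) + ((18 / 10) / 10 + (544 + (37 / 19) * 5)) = -45010437 / 50350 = -893.95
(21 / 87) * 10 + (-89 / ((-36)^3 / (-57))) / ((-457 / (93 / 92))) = 15258446929 / 6320726784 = 2.41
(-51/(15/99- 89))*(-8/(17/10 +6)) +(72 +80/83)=30819356/425873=72.37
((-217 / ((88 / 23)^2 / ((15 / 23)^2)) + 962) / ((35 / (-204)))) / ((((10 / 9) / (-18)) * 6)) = 10191043431 / 677600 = 15039.91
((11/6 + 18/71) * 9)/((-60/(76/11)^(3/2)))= -16891 * sqrt(209)/42955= -5.68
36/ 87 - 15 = -423/ 29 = -14.59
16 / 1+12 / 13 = 220 / 13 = 16.92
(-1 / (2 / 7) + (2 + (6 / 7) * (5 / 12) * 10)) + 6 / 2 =5.07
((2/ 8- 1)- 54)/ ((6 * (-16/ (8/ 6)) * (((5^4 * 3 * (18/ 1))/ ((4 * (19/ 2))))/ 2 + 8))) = 1387/ 824592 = 0.00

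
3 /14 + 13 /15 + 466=467.08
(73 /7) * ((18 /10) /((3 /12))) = 2628 /35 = 75.09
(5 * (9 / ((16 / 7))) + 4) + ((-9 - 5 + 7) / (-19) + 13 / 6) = 23915 / 912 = 26.22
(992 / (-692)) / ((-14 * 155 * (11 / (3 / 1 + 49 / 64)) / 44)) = 241 / 24220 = 0.01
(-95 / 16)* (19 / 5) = -361 / 16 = -22.56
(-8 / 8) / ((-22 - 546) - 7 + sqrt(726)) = 11 *sqrt(6) / 329899 + 575 / 329899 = 0.00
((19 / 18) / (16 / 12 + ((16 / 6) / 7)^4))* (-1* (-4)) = 3.12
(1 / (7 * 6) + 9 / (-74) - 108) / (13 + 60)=-83992 / 56721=-1.48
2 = 2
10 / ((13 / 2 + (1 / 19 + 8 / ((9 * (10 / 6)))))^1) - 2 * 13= -99314 / 4039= -24.59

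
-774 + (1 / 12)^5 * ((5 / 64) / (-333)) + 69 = -3738690846725 / 5303107584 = -705.00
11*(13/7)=143/7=20.43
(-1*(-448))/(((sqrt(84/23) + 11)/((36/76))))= 1020096/51281 - 8064*sqrt(483)/51281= 16.44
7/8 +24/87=267/232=1.15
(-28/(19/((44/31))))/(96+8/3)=-462/21793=-0.02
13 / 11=1.18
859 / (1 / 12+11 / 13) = 134004 / 145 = 924.17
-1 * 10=-10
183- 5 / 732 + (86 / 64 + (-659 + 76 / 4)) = -2668363 / 5856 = -455.66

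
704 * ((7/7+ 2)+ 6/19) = 44352/19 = 2334.32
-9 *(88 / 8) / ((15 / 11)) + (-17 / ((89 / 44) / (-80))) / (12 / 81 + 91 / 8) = -15784923 / 1107605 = -14.25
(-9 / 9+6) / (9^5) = 5 / 59049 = 0.00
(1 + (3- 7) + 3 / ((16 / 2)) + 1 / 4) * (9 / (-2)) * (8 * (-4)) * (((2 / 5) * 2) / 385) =-1368 / 1925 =-0.71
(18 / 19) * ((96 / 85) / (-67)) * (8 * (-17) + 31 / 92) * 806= 4345784352 / 2488715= 1746.20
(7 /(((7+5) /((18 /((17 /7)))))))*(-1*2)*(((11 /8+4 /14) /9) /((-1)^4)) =-217 /136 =-1.60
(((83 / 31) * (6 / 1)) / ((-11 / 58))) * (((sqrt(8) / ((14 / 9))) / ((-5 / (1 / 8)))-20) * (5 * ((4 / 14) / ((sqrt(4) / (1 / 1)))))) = 64989 * sqrt(2) / 33418 + 2888400 / 2387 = 1212.80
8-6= 2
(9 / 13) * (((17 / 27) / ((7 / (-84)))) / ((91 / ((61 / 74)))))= -2074 / 43771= -0.05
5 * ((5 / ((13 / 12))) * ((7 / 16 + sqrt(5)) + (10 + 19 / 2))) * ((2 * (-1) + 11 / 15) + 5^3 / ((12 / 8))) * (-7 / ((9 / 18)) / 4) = -13744115 / 104-86170 * sqrt(5) / 13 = -146976.64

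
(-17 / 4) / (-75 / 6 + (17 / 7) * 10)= -119 / 330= -0.36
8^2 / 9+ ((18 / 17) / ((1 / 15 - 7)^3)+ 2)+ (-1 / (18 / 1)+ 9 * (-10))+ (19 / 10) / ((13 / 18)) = -33696646363 / 430260480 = -78.32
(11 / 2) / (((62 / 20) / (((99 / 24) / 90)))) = 121 / 1488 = 0.08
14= 14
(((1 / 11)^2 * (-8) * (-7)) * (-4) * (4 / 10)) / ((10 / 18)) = -1.33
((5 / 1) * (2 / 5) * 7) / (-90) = -7 / 45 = -0.16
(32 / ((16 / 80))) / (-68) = -40 / 17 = -2.35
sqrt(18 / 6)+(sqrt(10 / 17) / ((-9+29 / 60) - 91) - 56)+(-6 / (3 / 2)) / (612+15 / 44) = -1508984 / 26943 - 60 * sqrt(170) / 101507+sqrt(3) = -54.28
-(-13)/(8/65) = 845/8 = 105.62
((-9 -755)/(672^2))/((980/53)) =-10123/110638080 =-0.00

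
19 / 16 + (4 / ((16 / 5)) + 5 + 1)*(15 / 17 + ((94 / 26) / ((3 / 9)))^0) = 4035 / 272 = 14.83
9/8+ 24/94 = 519/376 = 1.38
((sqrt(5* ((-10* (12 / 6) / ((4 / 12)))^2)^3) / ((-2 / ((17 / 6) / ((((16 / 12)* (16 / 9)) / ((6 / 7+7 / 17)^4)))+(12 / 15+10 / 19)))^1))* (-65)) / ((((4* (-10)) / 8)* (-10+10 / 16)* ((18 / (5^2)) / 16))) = 3300699476458800* sqrt(5) / 224126147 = 32930510.35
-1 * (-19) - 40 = -21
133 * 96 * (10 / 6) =21280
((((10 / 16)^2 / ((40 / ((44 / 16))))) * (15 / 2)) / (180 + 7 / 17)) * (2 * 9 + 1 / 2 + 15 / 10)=0.02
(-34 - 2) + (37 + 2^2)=5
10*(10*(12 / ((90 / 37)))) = 1480 / 3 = 493.33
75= 75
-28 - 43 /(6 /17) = -899 /6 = -149.83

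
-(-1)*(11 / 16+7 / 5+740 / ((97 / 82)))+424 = 8160839 / 7760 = 1051.65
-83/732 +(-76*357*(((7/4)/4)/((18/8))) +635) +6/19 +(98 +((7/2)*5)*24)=-57335233/13908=-4122.46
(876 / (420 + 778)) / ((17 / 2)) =876 / 10183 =0.09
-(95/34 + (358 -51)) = -10533/34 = -309.79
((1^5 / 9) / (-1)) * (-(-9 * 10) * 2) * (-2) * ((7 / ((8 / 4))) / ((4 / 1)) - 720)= -28765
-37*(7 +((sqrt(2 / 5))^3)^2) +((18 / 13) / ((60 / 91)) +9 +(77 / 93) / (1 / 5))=-5722481 / 23250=-246.13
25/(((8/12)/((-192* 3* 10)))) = -216000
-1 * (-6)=6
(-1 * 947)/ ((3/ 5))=-4735/ 3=-1578.33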